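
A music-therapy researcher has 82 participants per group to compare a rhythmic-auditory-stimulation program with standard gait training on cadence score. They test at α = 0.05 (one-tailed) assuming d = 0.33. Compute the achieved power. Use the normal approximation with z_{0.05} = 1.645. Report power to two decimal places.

power ≈ 0.68

For two equal groups, power = Φ(d·√(n/2) − z_{α}).
d·√(n/2) = 0.33 × √(82/2) = 0.33 × 6.403 = 2.113.
z_β = 2.113 − 1.645 = 0.468.
Power = Φ(0.468) = 0.680.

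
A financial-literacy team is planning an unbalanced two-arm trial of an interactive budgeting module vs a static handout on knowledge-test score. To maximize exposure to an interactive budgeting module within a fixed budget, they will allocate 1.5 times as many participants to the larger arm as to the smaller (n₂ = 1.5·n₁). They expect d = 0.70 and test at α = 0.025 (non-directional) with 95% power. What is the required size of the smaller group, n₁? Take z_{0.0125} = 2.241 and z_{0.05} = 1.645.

With allocation ratio k = n₂/n₁ = 1.5, Var(x̄₁−x̄₂) = σ²(1/n₁ + 1/(k·n₁)) = σ²·(k+1)/(k·n₁).
So n₁ = (1 + 1/k)·((z_{α/2} + z_β)/d)² = 1.667 × (3.886/0.70)².
n₁ = 1.667 × 30.82 = 51.4.
Round up: n₁ = 52, giving n₂ = 1.5 × 52 = 78.

n₁ = 52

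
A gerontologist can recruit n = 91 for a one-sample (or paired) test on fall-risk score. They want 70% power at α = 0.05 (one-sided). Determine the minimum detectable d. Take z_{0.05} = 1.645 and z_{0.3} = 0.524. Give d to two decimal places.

d_min ≈ 0.23

For a single sample (or paired design) of n = 91: d_min = (z_{α} + z_β)/√n.
z-sum = 1.645 + 0.524 = 2.169.
d_min = 2.169 / √91 = 2.169 / 9.539 = 0.227.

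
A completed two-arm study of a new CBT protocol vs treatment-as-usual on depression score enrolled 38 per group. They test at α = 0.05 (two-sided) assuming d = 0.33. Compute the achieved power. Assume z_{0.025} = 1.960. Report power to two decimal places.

For two equal groups, power = Φ(d·√(n/2) − z_{α/2}).
d·√(n/2) = 0.33 × √(38/2) = 0.33 × 4.359 = 1.438.
z_β = 1.438 − 1.960 = -0.522.
Power = Φ(-0.522) = 0.301.

power ≈ 0.30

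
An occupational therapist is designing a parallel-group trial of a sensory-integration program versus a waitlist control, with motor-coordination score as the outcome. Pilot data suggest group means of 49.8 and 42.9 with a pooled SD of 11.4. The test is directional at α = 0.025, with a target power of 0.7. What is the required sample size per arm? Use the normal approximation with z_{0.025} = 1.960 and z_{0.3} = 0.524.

n = 34 per group

Cohen's d = |M₁ − M₂| / SD_pooled = |49.8 − 42.9| / 11.4 = 6.9 / 11.4 = 0.605.
For two independent groups with equal n: n = 2·((z_{α} + z_β) / d)².
z_{α} + z_β = 1.960 + 0.524 = 2.484.
n = 2 × (2.484 / 0.605)² = 2 × 4.106² = 2 × 16.86 = 33.7.
Round up to the next whole participant.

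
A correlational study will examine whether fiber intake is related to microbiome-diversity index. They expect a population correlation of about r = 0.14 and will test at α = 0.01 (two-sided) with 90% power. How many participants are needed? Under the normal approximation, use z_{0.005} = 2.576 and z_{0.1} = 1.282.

n = 753

Fisher's z: C = ½·ln((1+r)/(1−r)) = ½·ln(1.3256) = 0.1409.
n = ((z_{α/2} + z_β)/C)² + 3.
(2.576 + 1.282) / 0.1409 = 3.858 / 0.1409 = 27.381.
n = 27.381² + 3 = 749.73 + 3 = 752.7.
Round up.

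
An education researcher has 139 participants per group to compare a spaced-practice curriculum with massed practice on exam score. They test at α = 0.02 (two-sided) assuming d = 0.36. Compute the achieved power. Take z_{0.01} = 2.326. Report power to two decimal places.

power ≈ 0.75

For two equal groups, power = Φ(d·√(n/2) − z_{α/2}).
d·√(n/2) = 0.36 × √(139/2) = 0.36 × 8.337 = 3.001.
z_β = 3.001 − 2.326 = 0.675.
Power = Φ(0.675) = 0.750.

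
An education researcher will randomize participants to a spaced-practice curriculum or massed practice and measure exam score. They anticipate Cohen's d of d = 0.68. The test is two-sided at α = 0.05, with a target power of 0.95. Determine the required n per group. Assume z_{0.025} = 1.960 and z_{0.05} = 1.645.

For two independent groups with equal n: n = 2·((z_{α/2} + z_β) / d)².
z_{α/2} + z_β = 1.960 + 1.645 = 3.605.
n = 2 × (3.605 / 0.68)² = 2 × 5.301² = 2 × 28.11 = 56.2.
Round up to the next whole participant.

n = 57 per group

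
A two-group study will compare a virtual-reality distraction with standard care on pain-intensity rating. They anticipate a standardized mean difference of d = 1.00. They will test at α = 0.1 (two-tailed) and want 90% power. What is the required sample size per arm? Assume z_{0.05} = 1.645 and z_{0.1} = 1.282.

n = 18 per group

For two independent groups with equal n: n = 2·((z_{α/2} + z_β) / d)².
z_{α/2} + z_β = 1.645 + 1.282 = 2.927.
n = 2 × (2.927 / 1.00)² = 2 × 2.927² = 2 × 8.57 = 17.1.
Round up to the next whole participant.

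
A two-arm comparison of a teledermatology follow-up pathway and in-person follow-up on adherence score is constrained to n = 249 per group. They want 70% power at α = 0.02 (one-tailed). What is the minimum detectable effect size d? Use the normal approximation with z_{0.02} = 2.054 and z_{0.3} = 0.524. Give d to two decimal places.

For two independent groups of n = 249 each: d_min = (z_{α} + z_β)·√(2/n).
z-sum = 2.054 + 0.524 = 2.578.
d_min = 2.578 × √(2/249) = 2.578 × 0.0896 = 0.231.

d_min ≈ 0.23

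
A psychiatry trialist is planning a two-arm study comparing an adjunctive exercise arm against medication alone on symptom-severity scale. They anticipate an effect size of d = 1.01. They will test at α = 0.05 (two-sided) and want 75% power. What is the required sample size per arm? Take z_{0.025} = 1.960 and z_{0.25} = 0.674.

n = 14 per group

For two independent groups with equal n: n = 2·((z_{α/2} + z_β) / d)².
z_{α/2} + z_β = 1.960 + 0.674 = 2.634.
n = 2 × (2.634 / 1.01)² = 2 × 2.608² = 2 × 6.80 = 13.6.
Round up to the next whole participant.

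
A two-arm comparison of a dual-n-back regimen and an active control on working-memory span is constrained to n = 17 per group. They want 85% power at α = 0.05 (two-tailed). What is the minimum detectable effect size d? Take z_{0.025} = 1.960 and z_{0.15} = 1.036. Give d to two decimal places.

d_min ≈ 1.03

For two independent groups of n = 17 each: d_min = (z_{α/2} + z_β)·√(2/n).
z-sum = 1.960 + 1.036 = 2.996.
d_min = 2.996 × √(2/17) = 2.996 × 0.3430 = 1.028.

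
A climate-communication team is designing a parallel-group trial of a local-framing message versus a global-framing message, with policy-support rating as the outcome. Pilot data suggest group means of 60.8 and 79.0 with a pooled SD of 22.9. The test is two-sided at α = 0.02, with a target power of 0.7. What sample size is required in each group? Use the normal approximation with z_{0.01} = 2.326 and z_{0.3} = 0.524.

Cohen's d = |M₁ − M₂| / SD_pooled = |60.8 − 79.0| / 22.9 = 18.2 / 22.9 = 0.795.
For two independent groups with equal n: n = 2·((z_{α/2} + z_β) / d)².
z_{α/2} + z_β = 2.326 + 0.524 = 2.850.
n = 2 × (2.850 / 0.795)² = 2 × 3.585² = 2 × 12.85 = 25.7.
Round up to the next whole participant.

n = 26 per group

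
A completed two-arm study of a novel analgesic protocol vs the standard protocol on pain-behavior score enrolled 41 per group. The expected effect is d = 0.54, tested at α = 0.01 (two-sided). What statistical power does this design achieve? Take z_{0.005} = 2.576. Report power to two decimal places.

power ≈ 0.45

For two equal groups, power = Φ(d·√(n/2) − z_{α/2}).
d·√(n/2) = 0.54 × √(41/2) = 0.54 × 4.528 = 2.445.
z_β = 2.445 − 2.576 = -0.131.
Power = Φ(-0.131) = 0.448.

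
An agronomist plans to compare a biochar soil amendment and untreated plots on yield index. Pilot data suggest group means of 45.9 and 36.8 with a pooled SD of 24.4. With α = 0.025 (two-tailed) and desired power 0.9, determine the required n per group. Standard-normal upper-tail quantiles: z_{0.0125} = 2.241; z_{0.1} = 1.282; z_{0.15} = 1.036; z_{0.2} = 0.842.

n = 179 per group

Cohen's d = |M₁ − M₂| / SD_pooled = |45.9 − 36.8| / 24.4 = 9.1 / 24.4 = 0.373.
For two independent groups with equal n: n = 2·((z_{α/2} + z_β) / d)².
z_{α/2} + z_β = 2.241 + 1.282 = 3.523.
n = 2 × (3.523 / 0.373)² = 2 × 9.445² = 2 × 89.21 = 178.4.
Round up to the next whole participant.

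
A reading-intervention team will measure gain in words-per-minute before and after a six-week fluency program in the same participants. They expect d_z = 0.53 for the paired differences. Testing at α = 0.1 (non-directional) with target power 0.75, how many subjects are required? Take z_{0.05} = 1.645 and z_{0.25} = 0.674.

For a paired (one-sample on differences) test: n = ((z_{α/2} + z_β) / d)².
z_{α/2} + z_β = 1.645 + 0.674 = 2.319.
n = (2.319 / 0.53)² = 4.375² = 19.14.
Round up.

n = 20 pairs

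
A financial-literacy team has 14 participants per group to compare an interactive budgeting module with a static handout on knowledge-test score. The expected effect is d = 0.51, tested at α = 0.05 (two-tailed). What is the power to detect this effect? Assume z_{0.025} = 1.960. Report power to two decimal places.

power ≈ 0.27

For two equal groups, power = Φ(d·√(n/2) − z_{α/2}).
d·√(n/2) = 0.51 × √(14/2) = 0.51 × 2.646 = 1.349.
z_β = 1.349 − 1.960 = -0.611.
Power = Φ(-0.611) = 0.271.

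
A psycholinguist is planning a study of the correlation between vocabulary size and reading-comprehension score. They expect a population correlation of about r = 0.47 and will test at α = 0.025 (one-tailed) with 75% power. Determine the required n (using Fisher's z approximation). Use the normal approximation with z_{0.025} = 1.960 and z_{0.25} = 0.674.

Fisher's z: C = ½·ln((1+r)/(1−r)) = ½·ln(2.7736) = 0.5101.
n = ((z_{α} + z_β)/C)² + 3.
(1.960 + 0.674) / 0.5101 = 2.634 / 0.5101 = 5.164.
n = 5.164² + 3 = 26.66 + 3 = 29.7.
Round up.

n = 30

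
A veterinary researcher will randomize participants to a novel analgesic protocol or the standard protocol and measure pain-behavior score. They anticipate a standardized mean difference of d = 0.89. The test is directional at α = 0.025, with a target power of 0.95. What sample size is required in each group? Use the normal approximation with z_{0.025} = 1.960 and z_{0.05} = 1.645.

n = 33 per group

For two independent groups with equal n: n = 2·((z_{α} + z_β) / d)².
z_{α} + z_β = 1.960 + 1.645 = 3.605.
n = 2 × (3.605 / 0.89)² = 2 × 4.051² = 2 × 16.41 = 32.8.
Round up to the next whole participant.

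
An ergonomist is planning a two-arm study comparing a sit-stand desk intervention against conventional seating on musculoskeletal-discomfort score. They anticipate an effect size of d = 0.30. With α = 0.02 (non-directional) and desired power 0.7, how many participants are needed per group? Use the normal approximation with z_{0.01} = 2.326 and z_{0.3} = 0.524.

n = 181 per group

For two independent groups with equal n: n = 2·((z_{α/2} + z_β) / d)².
z_{α/2} + z_β = 2.326 + 0.524 = 2.850.
n = 2 × (2.850 / 0.30)² = 2 × 9.500² = 2 × 90.25 = 180.5.
Round up to the next whole participant.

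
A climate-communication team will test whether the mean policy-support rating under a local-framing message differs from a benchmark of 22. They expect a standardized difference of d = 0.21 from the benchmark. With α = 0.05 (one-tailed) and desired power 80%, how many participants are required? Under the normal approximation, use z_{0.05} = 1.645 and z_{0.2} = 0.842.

For a one-sample test: n = ((z_{α} + z_β) / d)².
z_{α} + z_β = 1.645 + 0.842 = 2.487.
n = (2.487 / 0.21)² = 11.843² = 140.25.
Round up.

n = 141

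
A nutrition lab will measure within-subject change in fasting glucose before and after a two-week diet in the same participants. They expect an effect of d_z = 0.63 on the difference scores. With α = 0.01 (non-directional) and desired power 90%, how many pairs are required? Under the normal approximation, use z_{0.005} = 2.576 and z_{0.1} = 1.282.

n = 38 pairs

For a paired (one-sample on differences) test: n = ((z_{α/2} + z_β) / d)².
z_{α/2} + z_β = 2.576 + 1.282 = 3.858.
n = (3.858 / 0.63)² = 6.124² = 37.50.
Round up.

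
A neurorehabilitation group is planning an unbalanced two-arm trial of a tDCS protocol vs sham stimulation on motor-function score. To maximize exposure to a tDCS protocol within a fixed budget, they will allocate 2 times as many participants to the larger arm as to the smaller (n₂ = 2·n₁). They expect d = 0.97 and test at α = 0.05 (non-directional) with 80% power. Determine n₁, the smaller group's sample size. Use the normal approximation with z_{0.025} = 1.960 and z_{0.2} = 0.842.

With allocation ratio k = n₂/n₁ = 2, Var(x̄₁−x̄₂) = σ²(1/n₁ + 1/(k·n₁)) = σ²·(k+1)/(k·n₁).
So n₁ = (1 + 1/k)·((z_{α/2} + z_β)/d)² = 1.500 × (2.802/0.97)².
n₁ = 1.500 × 8.34 = 12.5.
Round up: n₁ = 13, giving n₂ = 2 × 13 = 26.

n₁ = 13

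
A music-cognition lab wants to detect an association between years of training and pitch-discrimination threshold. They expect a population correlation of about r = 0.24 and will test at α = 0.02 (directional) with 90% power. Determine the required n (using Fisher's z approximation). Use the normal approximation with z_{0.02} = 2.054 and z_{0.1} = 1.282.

Fisher's z: C = ½·ln((1+r)/(1−r)) = ½·ln(1.6316) = 0.2448.
n = ((z_{α} + z_β)/C)² + 3.
(2.054 + 1.282) / 0.2448 = 3.336 / 0.2448 = 13.627.
n = 13.627² + 3 = 185.71 + 3 = 188.7.
Round up.

n = 189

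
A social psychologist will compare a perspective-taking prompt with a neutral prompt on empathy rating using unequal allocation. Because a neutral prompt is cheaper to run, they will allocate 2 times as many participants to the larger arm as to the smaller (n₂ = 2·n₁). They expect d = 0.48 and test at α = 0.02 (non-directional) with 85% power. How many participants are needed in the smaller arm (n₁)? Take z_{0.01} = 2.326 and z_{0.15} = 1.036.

n₁ = 74

With allocation ratio k = n₂/n₁ = 2, Var(x̄₁−x̄₂) = σ²(1/n₁ + 1/(k·n₁)) = σ²·(k+1)/(k·n₁).
So n₁ = (1 + 1/k)·((z_{α/2} + z_β)/d)² = 1.500 × (3.362/0.48)².
n₁ = 1.500 × 49.06 = 73.6.
Round up: n₁ = 74, giving n₂ = 2 × 74 = 148.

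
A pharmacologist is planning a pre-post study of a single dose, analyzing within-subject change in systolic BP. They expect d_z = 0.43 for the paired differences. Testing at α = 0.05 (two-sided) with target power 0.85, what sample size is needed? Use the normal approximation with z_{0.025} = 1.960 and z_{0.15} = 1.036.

n = 49 pairs

For a paired (one-sample on differences) test: n = ((z_{α/2} + z_β) / d)².
z_{α/2} + z_β = 1.960 + 1.036 = 2.996.
n = (2.996 / 0.43)² = 6.967² = 48.55.
Round up.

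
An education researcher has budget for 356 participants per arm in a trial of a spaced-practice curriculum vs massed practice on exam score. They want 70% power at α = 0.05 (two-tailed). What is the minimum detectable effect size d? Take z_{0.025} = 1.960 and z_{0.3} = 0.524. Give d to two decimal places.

d_min ≈ 0.19

For two independent groups of n = 356 each: d_min = (z_{α/2} + z_β)·√(2/n).
z-sum = 1.960 + 0.524 = 2.484.
d_min = 2.484 × √(2/356) = 2.484 × 0.0750 = 0.186.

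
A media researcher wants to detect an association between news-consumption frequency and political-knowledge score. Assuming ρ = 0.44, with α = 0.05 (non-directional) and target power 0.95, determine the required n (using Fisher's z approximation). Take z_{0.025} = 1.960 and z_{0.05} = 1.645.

n = 62

Fisher's z: C = ½·ln((1+r)/(1−r)) = ½·ln(2.5714) = 0.4722.
n = ((z_{α/2} + z_β)/C)² + 3.
(1.960 + 1.645) / 0.4722 = 3.605 / 0.4722 = 7.634.
n = 7.634² + 3 = 58.29 + 3 = 61.3.
Round up.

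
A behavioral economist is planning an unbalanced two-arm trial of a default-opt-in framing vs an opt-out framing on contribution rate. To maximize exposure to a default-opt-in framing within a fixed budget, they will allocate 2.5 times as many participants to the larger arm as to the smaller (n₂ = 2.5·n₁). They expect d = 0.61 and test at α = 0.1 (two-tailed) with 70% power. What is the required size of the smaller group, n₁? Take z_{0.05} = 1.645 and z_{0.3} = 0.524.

With allocation ratio k = n₂/n₁ = 2.5, Var(x̄₁−x̄₂) = σ²(1/n₁ + 1/(k·n₁)) = σ²·(k+1)/(k·n₁).
So n₁ = (1 + 1/k)·((z_{α/2} + z_β)/d)² = 1.400 × (2.169/0.61)².
n₁ = 1.400 × 12.64 = 17.7.
Round up: n₁ = 18, giving n₂ = 2.5 × 18 = 45.

n₁ = 18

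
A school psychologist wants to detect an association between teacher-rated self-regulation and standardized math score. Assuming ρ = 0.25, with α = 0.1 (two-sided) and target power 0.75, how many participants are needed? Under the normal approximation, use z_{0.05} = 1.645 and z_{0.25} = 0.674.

n = 86

Fisher's z: C = ½·ln((1+r)/(1−r)) = ½·ln(1.6667) = 0.2554.
n = ((z_{α/2} + z_β)/C)² + 3.
(1.645 + 0.674) / 0.2554 = 2.319 / 0.2554 = 9.080.
n = 9.080² + 3 = 82.44 + 3 = 85.4.
Round up.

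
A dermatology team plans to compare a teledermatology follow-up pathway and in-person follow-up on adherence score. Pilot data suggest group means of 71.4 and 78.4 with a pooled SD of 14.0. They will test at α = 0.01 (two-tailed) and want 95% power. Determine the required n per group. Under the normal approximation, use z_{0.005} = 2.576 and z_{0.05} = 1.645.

Cohen's d = |M₁ − M₂| / SD_pooled = |71.4 − 78.4| / 14.0 = 7.0 / 14.0 = 0.500.
For two independent groups with equal n: n = 2·((z_{α/2} + z_β) / d)².
z_{α/2} + z_β = 2.576 + 1.645 = 4.221.
n = 2 × (4.221 / 0.500)² = 2 × 8.442² = 2 × 71.27 = 142.5.
Round up to the next whole participant.

n = 143 per group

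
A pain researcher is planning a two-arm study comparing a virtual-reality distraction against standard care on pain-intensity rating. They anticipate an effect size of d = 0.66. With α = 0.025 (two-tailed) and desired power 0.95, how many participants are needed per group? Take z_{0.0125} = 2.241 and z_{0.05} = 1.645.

For two independent groups with equal n: n = 2·((z_{α/2} + z_β) / d)².
z_{α/2} + z_β = 2.241 + 1.645 = 3.886.
n = 2 × (3.886 / 0.66)² = 2 × 5.888² = 2 × 34.67 = 69.3.
Round up to the next whole participant.

n = 70 per group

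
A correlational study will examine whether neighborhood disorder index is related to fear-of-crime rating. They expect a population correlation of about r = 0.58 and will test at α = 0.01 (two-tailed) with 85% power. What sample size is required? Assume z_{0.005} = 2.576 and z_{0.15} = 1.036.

n = 33

Fisher's z: C = ½·ln((1+r)/(1−r)) = ½·ln(3.7619) = 0.6625.
n = ((z_{α/2} + z_β)/C)² + 3.
(2.576 + 1.036) / 0.6625 = 3.612 / 0.6625 = 5.452.
n = 5.452² + 3 = 29.73 + 3 = 32.7.
Round up.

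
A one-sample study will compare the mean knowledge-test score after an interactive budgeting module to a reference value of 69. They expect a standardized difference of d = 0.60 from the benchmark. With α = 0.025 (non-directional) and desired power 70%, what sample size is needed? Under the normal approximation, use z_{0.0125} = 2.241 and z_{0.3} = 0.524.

For a one-sample test: n = ((z_{α/2} + z_β) / d)².
z_{α/2} + z_β = 2.241 + 0.524 = 2.765.
n = (2.765 / 0.60)² = 4.608² = 21.24.
Round up.

n = 22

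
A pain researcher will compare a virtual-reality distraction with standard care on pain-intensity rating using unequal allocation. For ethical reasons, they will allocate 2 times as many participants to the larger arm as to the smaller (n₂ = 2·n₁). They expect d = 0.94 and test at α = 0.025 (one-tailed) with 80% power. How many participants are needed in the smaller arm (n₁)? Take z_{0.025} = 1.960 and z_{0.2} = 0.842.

n₁ = 14

With allocation ratio k = n₂/n₁ = 2, Var(x̄₁−x̄₂) = σ²(1/n₁ + 1/(k·n₁)) = σ²·(k+1)/(k·n₁).
So n₁ = (1 + 1/k)·((z_{α} + z_β)/d)² = 1.500 × (2.802/0.94)².
n₁ = 1.500 × 8.89 = 13.3.
Round up: n₁ = 14, giving n₂ = 2 × 14 = 28.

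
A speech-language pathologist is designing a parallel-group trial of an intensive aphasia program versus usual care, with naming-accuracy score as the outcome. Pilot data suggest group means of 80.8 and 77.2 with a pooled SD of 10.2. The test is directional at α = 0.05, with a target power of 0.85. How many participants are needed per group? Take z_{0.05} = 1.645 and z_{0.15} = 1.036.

Cohen's d = |M₁ − M₂| / SD_pooled = |80.8 − 77.2| / 10.2 = 3.6 / 10.2 = 0.353.
For two independent groups with equal n: n = 2·((z_{α} + z_β) / d)².
z_{α} + z_β = 1.645 + 1.036 = 2.681.
n = 2 × (2.681 / 0.353)² = 2 × 7.595² = 2 × 57.68 = 115.4.
Round up to the next whole participant.

n = 116 per group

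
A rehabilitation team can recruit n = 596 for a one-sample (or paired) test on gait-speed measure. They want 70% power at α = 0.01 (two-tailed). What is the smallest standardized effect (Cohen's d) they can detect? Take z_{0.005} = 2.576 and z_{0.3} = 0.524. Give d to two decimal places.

d_min ≈ 0.13

For a single sample (or paired design) of n = 596: d_min = (z_{α/2} + z_β)/√n.
z-sum = 2.576 + 0.524 = 3.100.
d_min = 3.100 / √596 = 3.100 / 24.413 = 0.127.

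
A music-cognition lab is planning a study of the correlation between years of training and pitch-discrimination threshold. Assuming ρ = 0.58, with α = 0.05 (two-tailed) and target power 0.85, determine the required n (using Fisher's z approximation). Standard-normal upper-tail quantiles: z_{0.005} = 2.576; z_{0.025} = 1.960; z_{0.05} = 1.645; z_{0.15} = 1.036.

n = 24

Fisher's z: C = ½·ln((1+r)/(1−r)) = ½·ln(3.7619) = 0.6625.
n = ((z_{α/2} + z_β)/C)² + 3.
(1.960 + 1.036) / 0.6625 = 2.996 / 0.6625 = 4.522.
n = 4.522² + 3 = 20.45 + 3 = 23.5.
Round up.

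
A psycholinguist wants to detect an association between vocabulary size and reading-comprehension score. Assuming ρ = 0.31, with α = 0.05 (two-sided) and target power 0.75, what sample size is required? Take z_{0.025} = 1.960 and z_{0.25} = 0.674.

Fisher's z: C = ½·ln((1+r)/(1−r)) = ½·ln(1.8986) = 0.3205.
n = ((z_{α/2} + z_β)/C)² + 3.
(1.960 + 0.674) / 0.3205 = 2.634 / 0.3205 = 8.218.
n = 8.218² + 3 = 67.54 + 3 = 70.5.
Round up.

n = 71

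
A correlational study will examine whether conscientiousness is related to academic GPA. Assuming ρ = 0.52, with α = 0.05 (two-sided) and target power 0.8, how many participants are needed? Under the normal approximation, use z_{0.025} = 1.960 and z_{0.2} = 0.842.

Fisher's z: C = ½·ln((1+r)/(1−r)) = ½·ln(3.1667) = 0.5763.
n = ((z_{α/2} + z_β)/C)² + 3.
(1.960 + 0.842) / 0.5763 = 2.802 / 0.5763 = 4.862.
n = 4.862² + 3 = 23.64 + 3 = 26.6.
Round up.

n = 27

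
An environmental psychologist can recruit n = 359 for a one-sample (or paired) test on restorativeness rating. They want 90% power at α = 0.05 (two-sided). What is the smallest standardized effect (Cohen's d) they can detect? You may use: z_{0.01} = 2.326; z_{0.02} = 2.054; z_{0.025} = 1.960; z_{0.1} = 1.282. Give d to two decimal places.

For a single sample (or paired design) of n = 359: d_min = (z_{α/2} + z_β)/√n.
z-sum = 1.960 + 1.282 = 3.242.
d_min = 3.242 / √359 = 3.242 / 18.947 = 0.171.

d_min ≈ 0.17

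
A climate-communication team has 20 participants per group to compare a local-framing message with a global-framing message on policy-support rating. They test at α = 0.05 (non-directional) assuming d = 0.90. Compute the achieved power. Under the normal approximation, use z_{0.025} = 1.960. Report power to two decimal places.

power ≈ 0.81

For two equal groups, power = Φ(d·√(n/2) − z_{α/2}).
d·√(n/2) = 0.90 × √(20/2) = 0.90 × 3.162 = 2.846.
z_β = 2.846 − 1.960 = 0.886.
Power = Φ(0.886) = 0.812.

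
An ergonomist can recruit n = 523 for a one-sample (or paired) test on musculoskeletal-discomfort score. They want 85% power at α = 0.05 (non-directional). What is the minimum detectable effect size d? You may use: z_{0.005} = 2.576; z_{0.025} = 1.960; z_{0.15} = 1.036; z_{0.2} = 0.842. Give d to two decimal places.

For a single sample (or paired design) of n = 523: d_min = (z_{α/2} + z_β)/√n.
z-sum = 1.960 + 1.036 = 2.996.
d_min = 2.996 / √523 = 2.996 / 22.869 = 0.131.

d_min ≈ 0.13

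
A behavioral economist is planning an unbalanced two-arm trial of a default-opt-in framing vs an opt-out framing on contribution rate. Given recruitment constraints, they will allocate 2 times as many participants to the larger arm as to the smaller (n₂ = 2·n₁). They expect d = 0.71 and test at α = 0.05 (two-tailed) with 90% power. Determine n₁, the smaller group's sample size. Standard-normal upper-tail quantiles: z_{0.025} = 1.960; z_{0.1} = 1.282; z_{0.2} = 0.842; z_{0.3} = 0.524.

With allocation ratio k = n₂/n₁ = 2, Var(x̄₁−x̄₂) = σ²(1/n₁ + 1/(k·n₁)) = σ²·(k+1)/(k·n₁).
So n₁ = (1 + 1/k)·((z_{α/2} + z_β)/d)² = 1.500 × (3.242/0.71)².
n₁ = 1.500 × 20.85 = 31.3.
Round up: n₁ = 32, giving n₂ = 2 × 32 = 64.

n₁ = 32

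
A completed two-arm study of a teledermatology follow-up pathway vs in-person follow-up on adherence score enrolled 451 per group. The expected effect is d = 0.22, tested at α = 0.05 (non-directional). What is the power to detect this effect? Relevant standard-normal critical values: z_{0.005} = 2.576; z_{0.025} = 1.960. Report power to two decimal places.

For two equal groups, power = Φ(d·√(n/2) − z_{α/2}).
d·√(n/2) = 0.22 × √(451/2) = 0.22 × 15.017 = 3.304.
z_β = 3.304 − 1.960 = 1.344.
Power = Φ(1.344) = 0.910.

power ≈ 0.91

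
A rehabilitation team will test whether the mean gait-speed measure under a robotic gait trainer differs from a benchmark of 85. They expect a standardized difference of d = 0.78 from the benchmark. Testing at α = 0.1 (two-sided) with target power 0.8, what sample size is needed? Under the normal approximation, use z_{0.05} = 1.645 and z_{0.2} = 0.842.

n = 11

For a one-sample test: n = ((z_{α/2} + z_β) / d)².
z_{α/2} + z_β = 1.645 + 0.842 = 2.487.
n = (2.487 / 0.78)² = 3.188² = 10.17.
Round up.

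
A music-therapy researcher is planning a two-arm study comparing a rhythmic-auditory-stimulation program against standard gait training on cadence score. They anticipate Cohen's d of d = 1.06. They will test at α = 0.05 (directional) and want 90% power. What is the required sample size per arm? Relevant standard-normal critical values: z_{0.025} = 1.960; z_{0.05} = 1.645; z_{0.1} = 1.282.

For two independent groups with equal n: n = 2·((z_{α} + z_β) / d)².
z_{α} + z_β = 1.645 + 1.282 = 2.927.
n = 2 × (2.927 / 1.06)² = 2 × 2.761² = 2 × 7.62 = 15.2.
Round up to the next whole participant.

n = 16 per group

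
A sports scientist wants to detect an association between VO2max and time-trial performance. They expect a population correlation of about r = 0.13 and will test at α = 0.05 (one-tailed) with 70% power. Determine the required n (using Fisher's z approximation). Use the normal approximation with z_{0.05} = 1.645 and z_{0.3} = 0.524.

n = 279

Fisher's z: C = ½·ln((1+r)/(1−r)) = ½·ln(1.2989) = 0.1307.
n = ((z_{α} + z_β)/C)² + 3.
(1.645 + 0.524) / 0.1307 = 2.169 / 0.1307 = 16.595.
n = 16.595² + 3 = 275.40 + 3 = 278.4.
Round up.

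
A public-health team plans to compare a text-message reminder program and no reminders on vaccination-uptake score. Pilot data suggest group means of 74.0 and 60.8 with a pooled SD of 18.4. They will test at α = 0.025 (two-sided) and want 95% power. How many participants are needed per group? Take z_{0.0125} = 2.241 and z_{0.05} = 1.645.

n = 59 per group

Cohen's d = |M₁ − M₂| / SD_pooled = |74.0 − 60.8| / 18.4 = 13.2 / 18.4 = 0.717.
For two independent groups with equal n: n = 2·((z_{α/2} + z_β) / d)².
z_{α/2} + z_β = 2.241 + 1.645 = 3.886.
n = 2 × (3.886 / 0.717)² = 2 × 5.420² = 2 × 29.37 = 58.7.
Round up to the next whole participant.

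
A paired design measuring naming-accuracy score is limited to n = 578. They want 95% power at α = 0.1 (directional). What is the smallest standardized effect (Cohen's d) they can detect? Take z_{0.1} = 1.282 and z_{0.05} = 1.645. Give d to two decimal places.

d_min ≈ 0.12

For a single sample (or paired design) of n = 578: d_min = (z_{α} + z_β)/√n.
z-sum = 1.282 + 1.645 = 2.927.
d_min = 2.927 / √578 = 2.927 / 24.042 = 0.122.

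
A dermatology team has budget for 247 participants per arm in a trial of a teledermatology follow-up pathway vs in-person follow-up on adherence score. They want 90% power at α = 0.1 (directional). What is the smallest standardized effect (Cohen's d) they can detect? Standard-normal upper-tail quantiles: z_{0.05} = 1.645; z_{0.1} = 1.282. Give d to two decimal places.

d_min ≈ 0.23

For two independent groups of n = 247 each: d_min = (z_{α} + z_β)·√(2/n).
z-sum = 1.282 + 1.282 = 2.564.
d_min = 2.564 × √(2/247) = 2.564 × 0.0900 = 0.231.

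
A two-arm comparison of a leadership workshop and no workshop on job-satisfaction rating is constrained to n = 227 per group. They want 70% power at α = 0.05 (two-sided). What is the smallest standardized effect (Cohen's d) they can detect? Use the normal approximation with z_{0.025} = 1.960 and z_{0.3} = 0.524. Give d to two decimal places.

For two independent groups of n = 227 each: d_min = (z_{α/2} + z_β)·√(2/n).
z-sum = 1.960 + 0.524 = 2.484.
d_min = 2.484 × √(2/227) = 2.484 × 0.0939 = 0.233.

d_min ≈ 0.23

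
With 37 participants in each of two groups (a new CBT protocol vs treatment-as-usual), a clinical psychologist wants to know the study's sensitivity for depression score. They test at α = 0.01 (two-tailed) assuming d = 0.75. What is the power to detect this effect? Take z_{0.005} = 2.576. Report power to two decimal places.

power ≈ 0.74

For two equal groups, power = Φ(d·√(n/2) − z_{α/2}).
d·√(n/2) = 0.75 × √(37/2) = 0.75 × 4.301 = 3.226.
z_β = 3.226 − 2.576 = 0.650.
Power = Φ(0.650) = 0.742.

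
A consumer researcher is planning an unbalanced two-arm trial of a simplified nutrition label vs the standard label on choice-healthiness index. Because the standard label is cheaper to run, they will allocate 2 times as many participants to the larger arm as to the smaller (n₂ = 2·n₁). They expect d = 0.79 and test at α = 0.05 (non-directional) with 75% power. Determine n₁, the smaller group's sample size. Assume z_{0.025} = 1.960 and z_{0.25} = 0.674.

n₁ = 17

With allocation ratio k = n₂/n₁ = 2, Var(x̄₁−x̄₂) = σ²(1/n₁ + 1/(k·n₁)) = σ²·(k+1)/(k·n₁).
So n₁ = (1 + 1/k)·((z_{α/2} + z_β)/d)² = 1.500 × (2.634/0.79)².
n₁ = 1.500 × 11.12 = 16.7.
Round up: n₁ = 17, giving n₂ = 2 × 17 = 34.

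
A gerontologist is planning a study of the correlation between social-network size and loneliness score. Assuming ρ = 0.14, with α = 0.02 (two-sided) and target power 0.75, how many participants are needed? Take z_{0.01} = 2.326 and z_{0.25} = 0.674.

n = 457

Fisher's z: C = ½·ln((1+r)/(1−r)) = ½·ln(1.3256) = 0.1409.
n = ((z_{α/2} + z_β)/C)² + 3.
(2.326 + 0.674) / 0.1409 = 3.000 / 0.1409 = 21.292.
n = 21.292² + 3 = 453.34 + 3 = 456.3.
Round up.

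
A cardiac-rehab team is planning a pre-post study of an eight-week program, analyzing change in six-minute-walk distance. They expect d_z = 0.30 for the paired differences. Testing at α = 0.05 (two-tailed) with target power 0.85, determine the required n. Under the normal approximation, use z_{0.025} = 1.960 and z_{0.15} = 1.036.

For a paired (one-sample on differences) test: n = ((z_{α/2} + z_β) / d)².
z_{α/2} + z_β = 1.960 + 1.036 = 2.996.
n = (2.996 / 0.30)² = 9.987² = 99.73.
Round up.

n = 100 pairs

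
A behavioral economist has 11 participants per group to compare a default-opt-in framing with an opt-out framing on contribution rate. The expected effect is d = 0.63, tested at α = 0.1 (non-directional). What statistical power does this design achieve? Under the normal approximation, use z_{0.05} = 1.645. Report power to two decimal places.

For two equal groups, power = Φ(d·√(n/2) − z_{α/2}).
d·√(n/2) = 0.63 × √(11/2) = 0.63 × 2.345 = 1.477.
z_β = 1.477 − 1.645 = -0.168.
Power = Φ(-0.168) = 0.433.

power ≈ 0.43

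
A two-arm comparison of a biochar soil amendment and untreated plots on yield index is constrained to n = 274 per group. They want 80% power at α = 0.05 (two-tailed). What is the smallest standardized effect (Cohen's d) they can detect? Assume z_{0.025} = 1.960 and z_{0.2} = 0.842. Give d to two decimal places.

d_min ≈ 0.24

For two independent groups of n = 274 each: d_min = (z_{α/2} + z_β)·√(2/n).
z-sum = 1.960 + 0.842 = 2.802.
d_min = 2.802 × √(2/274) = 2.802 × 0.0854 = 0.239.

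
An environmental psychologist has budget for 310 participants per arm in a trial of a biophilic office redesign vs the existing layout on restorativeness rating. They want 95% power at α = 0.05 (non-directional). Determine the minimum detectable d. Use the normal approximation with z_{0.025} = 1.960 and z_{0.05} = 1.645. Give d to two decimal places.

d_min ≈ 0.29

For two independent groups of n = 310 each: d_min = (z_{α/2} + z_β)·√(2/n).
z-sum = 1.960 + 1.645 = 3.605.
d_min = 3.605 × √(2/310) = 3.605 × 0.0803 = 0.290.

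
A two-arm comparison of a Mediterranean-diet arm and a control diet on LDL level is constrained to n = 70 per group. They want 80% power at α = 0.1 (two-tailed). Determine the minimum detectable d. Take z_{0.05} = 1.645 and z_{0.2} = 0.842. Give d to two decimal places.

d_min ≈ 0.42

For two independent groups of n = 70 each: d_min = (z_{α/2} + z_β)·√(2/n).
z-sum = 1.645 + 0.842 = 2.487.
d_min = 2.487 × √(2/70) = 2.487 × 0.1690 = 0.420.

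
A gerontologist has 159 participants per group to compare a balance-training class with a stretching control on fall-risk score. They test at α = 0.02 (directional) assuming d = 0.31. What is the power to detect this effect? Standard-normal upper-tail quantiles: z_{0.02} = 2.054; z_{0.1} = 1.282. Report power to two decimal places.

For two equal groups, power = Φ(d·√(n/2) − z_{α}).
d·√(n/2) = 0.31 × √(159/2) = 0.31 × 8.916 = 2.764.
z_β = 2.764 − 2.054 = 0.710.
Power = Φ(0.710) = 0.761.

power ≈ 0.76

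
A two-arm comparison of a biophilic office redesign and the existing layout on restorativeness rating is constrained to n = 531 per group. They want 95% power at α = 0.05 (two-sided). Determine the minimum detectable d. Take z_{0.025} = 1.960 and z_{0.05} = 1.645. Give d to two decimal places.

d_min ≈ 0.22

For two independent groups of n = 531 each: d_min = (z_{α/2} + z_β)·√(2/n).
z-sum = 1.960 + 1.645 = 3.605.
d_min = 3.605 × √(2/531) = 3.605 × 0.0614 = 0.221.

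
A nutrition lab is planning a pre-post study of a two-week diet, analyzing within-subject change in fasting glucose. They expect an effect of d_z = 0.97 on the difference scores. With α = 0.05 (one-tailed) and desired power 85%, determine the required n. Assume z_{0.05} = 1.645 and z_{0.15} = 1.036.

For a paired (one-sample on differences) test: n = ((z_{α} + z_β) / d)².
z_{α} + z_β = 1.645 + 1.036 = 2.681.
n = (2.681 / 0.97)² = 2.764² = 7.64.
Round up.

n = 8 pairs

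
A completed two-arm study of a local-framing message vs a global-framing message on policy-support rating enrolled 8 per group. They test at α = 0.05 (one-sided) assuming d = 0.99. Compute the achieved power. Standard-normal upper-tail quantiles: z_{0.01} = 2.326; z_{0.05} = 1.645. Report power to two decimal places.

power ≈ 0.63

For two equal groups, power = Φ(d·√(n/2) − z_{α}).
d·√(n/2) = 0.99 × √(8/2) = 0.99 × 2.000 = 1.980.
z_β = 1.980 − 1.645 = 0.335.
Power = Φ(0.335) = 0.631.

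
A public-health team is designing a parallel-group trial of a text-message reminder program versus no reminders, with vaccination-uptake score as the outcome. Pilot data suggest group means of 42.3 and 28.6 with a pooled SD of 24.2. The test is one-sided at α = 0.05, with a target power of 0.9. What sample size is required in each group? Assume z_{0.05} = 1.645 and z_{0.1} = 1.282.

n = 54 per group

Cohen's d = |M₁ − M₂| / SD_pooled = |42.3 − 28.6| / 24.2 = 13.7 / 24.2 = 0.566.
For two independent groups with equal n: n = 2·((z_{α} + z_β) / d)².
z_{α} + z_β = 1.645 + 1.282 = 2.927.
n = 2 × (2.927 / 0.566)² = 2 × 5.171² = 2 × 26.74 = 53.5.
Round up to the next whole participant.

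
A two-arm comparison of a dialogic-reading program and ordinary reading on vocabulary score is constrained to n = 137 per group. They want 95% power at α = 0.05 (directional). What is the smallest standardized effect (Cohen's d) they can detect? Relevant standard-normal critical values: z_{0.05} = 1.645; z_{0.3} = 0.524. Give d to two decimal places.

d_min ≈ 0.40

For two independent groups of n = 137 each: d_min = (z_{α} + z_β)·√(2/n).
z-sum = 1.645 + 1.645 = 3.290.
d_min = 3.290 × √(2/137) = 3.290 × 0.1208 = 0.398.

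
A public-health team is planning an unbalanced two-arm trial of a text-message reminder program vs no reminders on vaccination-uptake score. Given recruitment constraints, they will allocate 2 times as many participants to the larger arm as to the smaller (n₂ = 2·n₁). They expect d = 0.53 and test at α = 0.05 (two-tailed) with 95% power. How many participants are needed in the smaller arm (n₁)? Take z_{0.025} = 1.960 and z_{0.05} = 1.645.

n₁ = 70

With allocation ratio k = n₂/n₁ = 2, Var(x̄₁−x̄₂) = σ²(1/n₁ + 1/(k·n₁)) = σ²·(k+1)/(k·n₁).
So n₁ = (1 + 1/k)·((z_{α/2} + z_β)/d)² = 1.500 × (3.605/0.53)².
n₁ = 1.500 × 46.27 = 69.4.
Round up: n₁ = 70, giving n₂ = 2 × 70 = 140.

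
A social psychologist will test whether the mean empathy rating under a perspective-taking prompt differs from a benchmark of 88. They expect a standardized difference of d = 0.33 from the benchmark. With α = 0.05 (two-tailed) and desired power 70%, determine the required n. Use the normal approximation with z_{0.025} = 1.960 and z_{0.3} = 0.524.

For a one-sample test: n = ((z_{α/2} + z_β) / d)².
z_{α/2} + z_β = 1.960 + 0.524 = 2.484.
n = (2.484 / 0.33)² = 7.527² = 56.66.
Round up.

n = 57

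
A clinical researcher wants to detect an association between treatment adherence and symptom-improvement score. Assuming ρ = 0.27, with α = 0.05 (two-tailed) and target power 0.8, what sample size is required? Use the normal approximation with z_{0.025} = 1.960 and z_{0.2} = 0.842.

n = 106

Fisher's z: C = ½·ln((1+r)/(1−r)) = ½·ln(1.7397) = 0.2769.
n = ((z_{α/2} + z_β)/C)² + 3.
(1.960 + 0.842) / 0.2769 = 2.802 / 0.2769 = 10.119.
n = 10.119² + 3 = 102.40 + 3 = 105.4.
Round up.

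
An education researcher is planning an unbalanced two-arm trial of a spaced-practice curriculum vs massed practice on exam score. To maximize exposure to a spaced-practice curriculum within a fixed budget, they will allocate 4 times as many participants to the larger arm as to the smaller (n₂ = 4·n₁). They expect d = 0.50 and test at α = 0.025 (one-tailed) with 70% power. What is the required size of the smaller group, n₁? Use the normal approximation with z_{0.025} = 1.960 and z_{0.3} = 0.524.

n₁ = 31

With allocation ratio k = n₂/n₁ = 4, Var(x̄₁−x̄₂) = σ²(1/n₁ + 1/(k·n₁)) = σ²·(k+1)/(k·n₁).
So n₁ = (1 + 1/k)·((z_{α} + z_β)/d)² = 1.250 × (2.484/0.50)².
n₁ = 1.250 × 24.68 = 30.9.
Round up: n₁ = 31, giving n₂ = 4 × 31 = 124.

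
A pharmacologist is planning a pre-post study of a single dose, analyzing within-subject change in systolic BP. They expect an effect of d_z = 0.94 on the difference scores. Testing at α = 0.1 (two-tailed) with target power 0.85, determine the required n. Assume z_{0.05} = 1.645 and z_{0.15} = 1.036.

For a paired (one-sample on differences) test: n = ((z_{α/2} + z_β) / d)².
z_{α/2} + z_β = 1.645 + 1.036 = 2.681.
n = (2.681 / 0.94)² = 2.852² = 8.13.
Round up.

n = 9 pairs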